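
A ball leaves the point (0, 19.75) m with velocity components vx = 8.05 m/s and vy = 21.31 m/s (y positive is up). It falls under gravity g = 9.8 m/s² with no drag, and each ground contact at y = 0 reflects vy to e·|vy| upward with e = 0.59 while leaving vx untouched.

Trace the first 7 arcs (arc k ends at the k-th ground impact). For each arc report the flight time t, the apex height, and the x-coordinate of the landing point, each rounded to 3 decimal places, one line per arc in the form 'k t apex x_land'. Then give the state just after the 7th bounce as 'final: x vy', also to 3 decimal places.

Arc 1: start y=19.750, vy=21.310 → t=5.134, apex=42.919, x_land=41.329, impact vy=-29.004
  bounce: vy ← 0.59·29.004 = 17.112
Arc 2: start y=0.000, vy=17.112 → t=3.492, apex=14.940, x_land=69.442, impact vy=-17.112
  bounce: vy ← 0.59·17.112 = 10.096
Arc 3: start y=0.000, vy=10.096 → t=2.060, apex=5.201, x_land=86.029, impact vy=-10.096
  bounce: vy ← 0.59·10.096 = 5.957
Arc 4: start y=0.000, vy=5.957 → t=1.216, apex=1.810, x_land=95.815, impact vy=-5.957
  bounce: vy ← 0.59·5.957 = 3.514
Arc 5: start y=0.000, vy=3.514 → t=0.717, apex=0.630, x_land=101.589, impact vy=-3.514
  bounce: vy ← 0.59·3.514 = 2.074
Arc 6: start y=0.000, vy=2.074 → t=0.423, apex=0.219, x_land=104.995, impact vy=-2.074
  bounce: vy ← 0.59·2.074 = 1.223
Arc 7: start y=0.000, vy=1.223 → t=0.250, apex=0.076, x_land=107.005, impact vy=-1.223
  bounce: vy ← 0.59·1.223 = 0.722

1 5.134 42.919 41.329
2 3.492 14.940 69.442
3 2.060 5.201 86.029
4 1.216 1.810 95.815
5 0.717 0.630 101.589
6 0.423 0.219 104.995
7 0.250 0.076 107.005
final: 107.005 0.722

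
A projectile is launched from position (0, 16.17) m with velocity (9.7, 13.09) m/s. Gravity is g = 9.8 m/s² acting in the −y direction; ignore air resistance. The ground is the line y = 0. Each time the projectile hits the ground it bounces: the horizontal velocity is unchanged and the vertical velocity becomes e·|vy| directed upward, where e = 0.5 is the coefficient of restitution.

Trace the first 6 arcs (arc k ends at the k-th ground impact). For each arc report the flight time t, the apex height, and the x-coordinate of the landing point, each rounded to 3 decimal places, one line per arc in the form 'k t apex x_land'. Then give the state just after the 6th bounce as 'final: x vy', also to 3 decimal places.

1 3.591 24.912 34.828
2 2.255 6.228 56.700
3 1.127 1.557 67.635
4 0.564 0.389 73.103
5 0.282 0.097 75.837
6 0.141 0.024 77.204
final: 77.204 0.345

Arc 1: start y=16.170, vy=13.090 → t=3.591, apex=24.912, x_land=34.828, impact vy=-22.097
  bounce: vy ← 0.5·22.097 = 11.049
Arc 2: start y=0.000, vy=11.049 → t=2.255, apex=6.228, x_land=56.700, impact vy=-11.049
  bounce: vy ← 0.5·11.049 = 5.524
Arc 3: start y=0.000, vy=5.524 → t=1.127, apex=1.557, x_land=67.635, impact vy=-5.524
  bounce: vy ← 0.5·5.524 = 2.762
Arc 4: start y=0.000, vy=2.762 → t=0.564, apex=0.389, x_land=73.103, impact vy=-2.762
  bounce: vy ← 0.5·2.762 = 1.381
Arc 5: start y=0.000, vy=1.381 → t=0.282, apex=0.097, x_land=75.837, impact vy=-1.381
  bounce: vy ← 0.5·1.381 = 0.691
Arc 6: start y=0.000, vy=0.691 → t=0.141, apex=0.024, x_land=77.204, impact vy=-0.691
  bounce: vy ← 0.5·0.691 = 0.345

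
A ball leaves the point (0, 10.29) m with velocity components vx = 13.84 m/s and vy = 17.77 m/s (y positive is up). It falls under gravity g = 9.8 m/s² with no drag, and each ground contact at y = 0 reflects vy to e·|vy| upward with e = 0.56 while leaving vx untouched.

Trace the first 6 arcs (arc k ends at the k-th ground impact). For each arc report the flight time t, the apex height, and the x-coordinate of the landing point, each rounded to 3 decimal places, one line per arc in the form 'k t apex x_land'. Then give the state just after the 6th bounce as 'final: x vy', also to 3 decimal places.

1 4.134 26.401 57.221
2 2.600 8.279 93.201
3 1.456 2.596 113.350
4 0.815 0.814 124.634
5 0.457 0.255 130.952
6 0.256 0.080 134.491
final: 134.491 0.702

Arc 1: start y=10.290, vy=17.770 → t=4.134, apex=26.401, x_land=57.221, impact vy=-22.748
  bounce: vy ← 0.56·22.748 = 12.739
Arc 2: start y=0.000, vy=12.739 → t=2.600, apex=8.279, x_land=93.201, impact vy=-12.739
  bounce: vy ← 0.56·12.739 = 7.134
Arc 3: start y=0.000, vy=7.134 → t=1.456, apex=2.596, x_land=113.350, impact vy=-7.134
  bounce: vy ← 0.56·7.134 = 3.995
Arc 4: start y=0.000, vy=3.995 → t=0.815, apex=0.814, x_land=124.634, impact vy=-3.995
  bounce: vy ← 0.56·3.995 = 2.237
Arc 5: start y=0.000, vy=2.237 → t=0.457, apex=0.255, x_land=130.952, impact vy=-2.237
  bounce: vy ← 0.56·2.237 = 1.253
Arc 6: start y=0.000, vy=1.253 → t=0.256, apex=0.080, x_land=134.491, impact vy=-1.253
  bounce: vy ← 0.56·1.253 = 0.702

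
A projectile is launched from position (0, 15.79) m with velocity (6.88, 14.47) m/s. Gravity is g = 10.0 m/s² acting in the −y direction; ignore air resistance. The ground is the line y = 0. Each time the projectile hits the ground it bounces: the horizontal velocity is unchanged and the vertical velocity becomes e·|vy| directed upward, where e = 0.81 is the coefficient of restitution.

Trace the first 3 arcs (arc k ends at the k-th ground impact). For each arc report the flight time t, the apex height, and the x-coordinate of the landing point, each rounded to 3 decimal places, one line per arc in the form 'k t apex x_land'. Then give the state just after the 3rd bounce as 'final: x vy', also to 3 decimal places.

1 3.739 26.259 25.722
2 3.713 17.229 51.264
3 3.007 11.304 71.953
final: 71.953 12.179

Arc 1: start y=15.790, vy=14.470 → t=3.739, apex=26.259, x_land=25.722, impact vy=-22.917
  bounce: vy ← 0.81·22.917 = 18.563
Arc 2: start y=0.000, vy=18.563 → t=3.713, apex=17.229, x_land=51.264, impact vy=-18.563
  bounce: vy ← 0.81·18.563 = 15.036
Arc 3: start y=0.000, vy=15.036 → t=3.007, apex=11.304, x_land=71.953, impact vy=-15.036
  bounce: vy ← 0.81·15.036 = 12.179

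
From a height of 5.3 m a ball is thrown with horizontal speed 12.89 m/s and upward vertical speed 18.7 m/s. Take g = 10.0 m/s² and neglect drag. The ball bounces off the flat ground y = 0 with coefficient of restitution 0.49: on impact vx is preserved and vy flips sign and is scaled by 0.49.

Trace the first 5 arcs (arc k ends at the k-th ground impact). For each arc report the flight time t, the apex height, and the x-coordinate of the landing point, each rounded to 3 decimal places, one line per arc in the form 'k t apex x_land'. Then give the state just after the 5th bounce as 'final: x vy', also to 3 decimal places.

Arc 1: start y=5.300, vy=18.700 → t=4.005, apex=22.785, x_land=51.620, impact vy=-21.347
  bounce: vy ← 0.49·21.347 = 10.460
Arc 2: start y=0.000, vy=10.460 → t=2.092, apex=5.471, x_land=78.586, impact vy=-10.460
  bounce: vy ← 0.49·10.460 = 5.125
Arc 3: start y=0.000, vy=5.125 → t=1.025, apex=1.313, x_land=91.800, impact vy=-5.125
  bounce: vy ← 0.49·5.125 = 2.511
Arc 4: start y=0.000, vy=2.511 → t=0.502, apex=0.315, x_land=98.274, impact vy=-2.511
  bounce: vy ← 0.49·2.511 = 1.231
Arc 5: start y=0.000, vy=1.231 → t=0.246, apex=0.076, x_land=101.447, impact vy=-1.231
  bounce: vy ← 0.49·1.231 = 0.603

1 4.005 22.785 51.620
2 2.092 5.471 78.586
3 1.025 1.313 91.800
4 0.502 0.315 98.274
5 0.246 0.076 101.447
final: 101.447 0.603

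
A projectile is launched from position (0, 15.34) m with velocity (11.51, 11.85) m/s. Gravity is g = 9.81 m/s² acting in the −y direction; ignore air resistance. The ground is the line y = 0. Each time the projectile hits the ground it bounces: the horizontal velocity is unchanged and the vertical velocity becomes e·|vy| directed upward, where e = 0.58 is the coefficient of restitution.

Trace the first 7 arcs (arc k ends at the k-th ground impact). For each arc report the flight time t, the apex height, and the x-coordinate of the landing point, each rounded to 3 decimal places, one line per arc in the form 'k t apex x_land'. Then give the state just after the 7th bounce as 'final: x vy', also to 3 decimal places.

Arc 1: start y=15.340, vy=11.850 → t=3.350, apex=22.497, x_land=38.554, impact vy=-21.009
  bounce: vy ← 0.58·21.009 = 12.185
Arc 2: start y=0.000, vy=12.185 → t=2.484, apex=7.568, x_land=67.148, impact vy=-12.185
  bounce: vy ← 0.58·12.185 = 7.068
Arc 3: start y=0.000, vy=7.068 → t=1.441, apex=2.546, x_land=83.732, impact vy=-7.068
  bounce: vy ← 0.58·7.068 = 4.099
Arc 4: start y=0.000, vy=4.099 → t=0.836, apex=0.856, x_land=93.351, impact vy=-4.099
  bounce: vy ← 0.58·4.099 = 2.378
Arc 5: start y=0.000, vy=2.378 → t=0.485, apex=0.288, x_land=98.931, impact vy=-2.378
  bounce: vy ← 0.58·2.378 = 1.379
Arc 6: start y=0.000, vy=1.379 → t=0.281, apex=0.097, x_land=102.166, impact vy=-1.379
  bounce: vy ← 0.58·1.379 = 0.800
Arc 7: start y=0.000, vy=0.800 → t=0.163, apex=0.033, x_land=104.043, impact vy=-0.800
  bounce: vy ← 0.58·0.800 = 0.464

1 3.350 22.497 38.554
2 2.484 7.568 67.148
3 1.441 2.546 83.732
4 0.836 0.856 93.351
5 0.485 0.288 98.931
6 0.281 0.097 102.166
7 0.163 0.033 104.043
final: 104.043 0.464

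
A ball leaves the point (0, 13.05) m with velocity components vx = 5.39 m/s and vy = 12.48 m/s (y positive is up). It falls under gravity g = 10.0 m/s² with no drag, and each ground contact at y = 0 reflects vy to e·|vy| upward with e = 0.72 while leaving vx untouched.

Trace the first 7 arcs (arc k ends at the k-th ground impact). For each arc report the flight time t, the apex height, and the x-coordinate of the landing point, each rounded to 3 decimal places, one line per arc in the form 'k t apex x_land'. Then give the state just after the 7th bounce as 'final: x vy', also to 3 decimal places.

1 3.289 20.838 17.730
2 2.940 10.802 33.575
3 2.117 5.600 44.983
4 1.524 2.903 53.197
5 1.097 1.505 59.111
6 0.790 0.780 63.370
7 0.569 0.404 66.435
final: 66.435 2.048

Arc 1: start y=13.050, vy=12.480 → t=3.289, apex=20.838, x_land=17.730, impact vy=-20.414
  bounce: vy ← 0.72·20.414 = 14.698
Arc 2: start y=0.000, vy=14.698 → t=2.940, apex=10.802, x_land=33.575, impact vy=-14.698
  bounce: vy ← 0.72·14.698 = 10.583
Arc 3: start y=0.000, vy=10.583 → t=2.117, apex=5.600, x_land=44.983, impact vy=-10.583
  bounce: vy ← 0.72·10.583 = 7.620
Arc 4: start y=0.000, vy=7.620 → t=1.524, apex=2.903, x_land=53.197, impact vy=-7.620
  bounce: vy ← 0.72·7.620 = 5.486
Arc 5: start y=0.000, vy=5.486 → t=1.097, apex=1.505, x_land=59.111, impact vy=-5.486
  bounce: vy ← 0.72·5.486 = 3.950
Arc 6: start y=0.000, vy=3.950 → t=0.790, apex=0.780, x_land=63.370, impact vy=-3.950
  bounce: vy ← 0.72·3.950 = 2.844
Arc 7: start y=0.000, vy=2.844 → t=0.569, apex=0.404, x_land=66.435, impact vy=-2.844
  bounce: vy ← 0.72·2.844 = 2.048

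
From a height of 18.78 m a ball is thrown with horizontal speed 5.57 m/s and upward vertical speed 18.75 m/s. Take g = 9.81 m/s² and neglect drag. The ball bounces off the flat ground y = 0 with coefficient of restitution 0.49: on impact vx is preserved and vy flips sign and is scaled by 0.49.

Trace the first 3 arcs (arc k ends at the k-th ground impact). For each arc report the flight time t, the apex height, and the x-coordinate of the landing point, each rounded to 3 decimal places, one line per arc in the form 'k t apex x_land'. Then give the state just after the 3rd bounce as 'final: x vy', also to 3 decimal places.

1 4.647 36.699 25.882
2 2.681 8.811 40.813
3 1.313 2.116 48.129
final: 48.129 3.157

Arc 1: start y=18.780, vy=18.750 → t=4.647, apex=36.699, x_land=25.882, impact vy=-26.833
  bounce: vy ← 0.49·26.833 = 13.148
Arc 2: start y=0.000, vy=13.148 → t=2.681, apex=8.811, x_land=40.813, impact vy=-13.148
  bounce: vy ← 0.49·13.148 = 6.443
Arc 3: start y=0.000, vy=6.443 → t=1.313, apex=2.116, x_land=48.129, impact vy=-6.443
  bounce: vy ← 0.49·6.443 = 3.157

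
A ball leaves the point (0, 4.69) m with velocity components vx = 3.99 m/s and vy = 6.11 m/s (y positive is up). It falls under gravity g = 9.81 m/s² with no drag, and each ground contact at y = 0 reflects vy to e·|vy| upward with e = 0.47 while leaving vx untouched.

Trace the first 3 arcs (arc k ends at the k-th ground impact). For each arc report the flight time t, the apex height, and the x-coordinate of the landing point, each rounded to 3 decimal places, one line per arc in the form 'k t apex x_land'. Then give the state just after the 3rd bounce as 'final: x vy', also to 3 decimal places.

1 1.782 6.593 7.111
2 1.090 1.456 11.459
3 0.512 0.322 13.503
final: 13.503 1.181

Arc 1: start y=4.690, vy=6.110 → t=1.782, apex=6.593, x_land=7.111, impact vy=-11.373
  bounce: vy ← 0.47·11.373 = 5.345
Arc 2: start y=0.000, vy=5.345 → t=1.090, apex=1.456, x_land=11.459, impact vy=-5.345
  bounce: vy ← 0.47·5.345 = 2.512
Arc 3: start y=0.000, vy=2.512 → t=0.512, apex=0.322, x_land=13.503, impact vy=-2.512
  bounce: vy ← 0.47·2.512 = 1.181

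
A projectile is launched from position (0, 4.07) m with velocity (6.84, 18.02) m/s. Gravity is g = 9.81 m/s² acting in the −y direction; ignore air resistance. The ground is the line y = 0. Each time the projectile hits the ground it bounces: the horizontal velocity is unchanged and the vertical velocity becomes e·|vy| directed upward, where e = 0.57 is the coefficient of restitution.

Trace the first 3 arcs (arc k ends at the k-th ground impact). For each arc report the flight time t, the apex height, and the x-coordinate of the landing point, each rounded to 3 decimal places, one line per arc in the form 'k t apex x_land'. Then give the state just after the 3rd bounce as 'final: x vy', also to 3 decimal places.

Arc 1: start y=4.070, vy=18.020 → t=3.887, apex=20.620, x_land=26.589, impact vy=-20.114
  bounce: vy ← 0.57·20.114 = 11.465
Arc 2: start y=0.000, vy=11.465 → t=2.337, apex=6.700, x_land=42.577, impact vy=-11.465
  bounce: vy ← 0.57·11.465 = 6.535
Arc 3: start y=0.000, vy=6.535 → t=1.332, apex=2.177, x_land=51.690, impact vy=-6.535
  bounce: vy ← 0.57·6.535 = 3.725

1 3.887 20.620 26.589
2 2.337 6.700 42.577
3 1.332 2.177 51.690
final: 51.690 3.725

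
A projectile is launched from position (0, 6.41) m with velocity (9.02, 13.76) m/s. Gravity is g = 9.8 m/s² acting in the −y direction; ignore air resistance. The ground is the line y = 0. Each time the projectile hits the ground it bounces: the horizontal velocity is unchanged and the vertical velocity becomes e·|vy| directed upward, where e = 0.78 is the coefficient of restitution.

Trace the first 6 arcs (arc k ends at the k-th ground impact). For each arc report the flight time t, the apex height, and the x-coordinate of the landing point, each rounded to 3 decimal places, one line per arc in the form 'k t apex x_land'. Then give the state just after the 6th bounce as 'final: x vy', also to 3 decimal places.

1 3.215 16.070 29.000
2 2.825 9.777 54.482
3 2.204 5.948 74.359
4 1.719 3.619 89.862
5 1.341 2.202 101.955
6 1.046 1.340 111.387
final: 111.387 3.997

Arc 1: start y=6.410, vy=13.760 → t=3.215, apex=16.070, x_land=29.000, impact vy=-17.747
  bounce: vy ← 0.78·17.747 = 13.843
Arc 2: start y=0.000, vy=13.843 → t=2.825, apex=9.777, x_land=54.482, impact vy=-13.843
  bounce: vy ← 0.78·13.843 = 10.798
Arc 3: start y=0.000, vy=10.798 → t=2.204, apex=5.948, x_land=74.359, impact vy=-10.798
  bounce: vy ← 0.78·10.798 = 8.422
Arc 4: start y=0.000, vy=8.422 → t=1.719, apex=3.619, x_land=89.862, impact vy=-8.422
  bounce: vy ← 0.78·8.422 = 6.569
Arc 5: start y=0.000, vy=6.569 → t=1.341, apex=2.202, x_land=101.955, impact vy=-6.569
  bounce: vy ← 0.78·6.569 = 5.124
Arc 6: start y=0.000, vy=5.124 → t=1.046, apex=1.340, x_land=111.387, impact vy=-5.124
  bounce: vy ← 0.78·5.124 = 3.997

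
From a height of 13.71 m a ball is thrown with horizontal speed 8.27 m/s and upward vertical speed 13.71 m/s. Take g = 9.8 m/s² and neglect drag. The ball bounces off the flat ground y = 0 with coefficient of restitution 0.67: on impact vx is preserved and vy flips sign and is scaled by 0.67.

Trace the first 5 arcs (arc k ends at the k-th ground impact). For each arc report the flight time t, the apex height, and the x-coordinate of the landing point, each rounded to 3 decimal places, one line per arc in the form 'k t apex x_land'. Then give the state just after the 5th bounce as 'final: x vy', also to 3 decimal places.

1 3.580 23.300 29.603
2 2.922 10.459 53.768
3 1.958 4.695 69.959
4 1.312 2.108 80.807
5 0.879 0.946 88.075
final: 88.075 2.885

Arc 1: start y=13.710, vy=13.710 → t=3.580, apex=23.300, x_land=29.603, impact vy=-21.370
  bounce: vy ← 0.67·21.370 = 14.318
Arc 2: start y=0.000, vy=14.318 → t=2.922, apex=10.459, x_land=53.768, impact vy=-14.318
  bounce: vy ← 0.67·14.318 = 9.593
Arc 3: start y=0.000, vy=9.593 → t=1.958, apex=4.695, x_land=69.959, impact vy=-9.593
  bounce: vy ← 0.67·9.593 = 6.427
Arc 4: start y=0.000, vy=6.427 → t=1.312, apex=2.108, x_land=80.807, impact vy=-6.427
  bounce: vy ← 0.67·6.427 = 4.306
Arc 5: start y=0.000, vy=4.306 → t=0.879, apex=0.946, x_land=88.075, impact vy=-4.306
  bounce: vy ← 0.67·4.306 = 2.885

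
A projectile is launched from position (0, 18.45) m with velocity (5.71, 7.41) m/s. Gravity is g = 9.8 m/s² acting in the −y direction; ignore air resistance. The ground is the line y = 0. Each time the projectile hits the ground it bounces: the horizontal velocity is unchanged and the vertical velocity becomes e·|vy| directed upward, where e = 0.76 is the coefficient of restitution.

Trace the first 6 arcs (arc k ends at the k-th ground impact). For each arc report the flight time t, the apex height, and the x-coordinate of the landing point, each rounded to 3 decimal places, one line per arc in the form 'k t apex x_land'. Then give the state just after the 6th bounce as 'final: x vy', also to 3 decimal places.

Arc 1: start y=18.450, vy=7.410 → t=2.839, apex=21.251, x_land=16.209, impact vy=-20.409
  bounce: vy ← 0.76·20.409 = 15.511
Arc 2: start y=0.000, vy=15.511 → t=3.165, apex=12.275, x_land=34.284, impact vy=-15.511
  bounce: vy ← 0.76·15.511 = 11.788
Arc 3: start y=0.000, vy=11.788 → t=2.406, apex=7.090, x_land=48.021, impact vy=-11.788
  bounce: vy ← 0.76·11.788 = 8.959
Arc 4: start y=0.000, vy=8.959 → t=1.828, apex=4.095, x_land=58.461, impact vy=-8.959
  bounce: vy ← 0.76·8.959 = 6.809
Arc 5: start y=0.000, vy=6.809 → t=1.390, apex=2.365, x_land=66.395, impact vy=-6.809
  bounce: vy ← 0.76·6.809 = 5.175
Arc 6: start y=0.000, vy=5.175 → t=1.056, apex=1.366, x_land=72.425, impact vy=-5.175
  bounce: vy ← 0.76·5.175 = 3.933

1 2.839 21.251 16.209
2 3.165 12.275 34.284
3 2.406 7.090 48.021
4 1.828 4.095 58.461
5 1.390 2.365 66.395
6 1.056 1.366 72.425
final: 72.425 3.933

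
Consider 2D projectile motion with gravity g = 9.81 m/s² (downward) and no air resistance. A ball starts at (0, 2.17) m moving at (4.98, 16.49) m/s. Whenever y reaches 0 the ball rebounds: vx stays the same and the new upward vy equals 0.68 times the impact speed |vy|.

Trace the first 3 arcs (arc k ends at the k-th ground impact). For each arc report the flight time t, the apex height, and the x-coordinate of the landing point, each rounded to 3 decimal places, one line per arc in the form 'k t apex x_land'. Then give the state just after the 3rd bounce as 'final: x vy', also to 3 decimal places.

1 3.489 16.029 17.374
2 2.459 7.412 29.617
3 1.672 3.427 37.943
final: 37.943 5.576

Arc 1: start y=2.170, vy=16.490 → t=3.489, apex=16.029, x_land=17.374, impact vy=-17.734
  bounce: vy ← 0.68·17.734 = 12.059
Arc 2: start y=0.000, vy=12.059 → t=2.459, apex=7.412, x_land=29.617, impact vy=-12.059
  bounce: vy ← 0.68·12.059 = 8.200
Arc 3: start y=0.000, vy=8.200 → t=1.672, apex=3.427, x_land=37.943, impact vy=-8.200
  bounce: vy ← 0.68·8.200 = 5.576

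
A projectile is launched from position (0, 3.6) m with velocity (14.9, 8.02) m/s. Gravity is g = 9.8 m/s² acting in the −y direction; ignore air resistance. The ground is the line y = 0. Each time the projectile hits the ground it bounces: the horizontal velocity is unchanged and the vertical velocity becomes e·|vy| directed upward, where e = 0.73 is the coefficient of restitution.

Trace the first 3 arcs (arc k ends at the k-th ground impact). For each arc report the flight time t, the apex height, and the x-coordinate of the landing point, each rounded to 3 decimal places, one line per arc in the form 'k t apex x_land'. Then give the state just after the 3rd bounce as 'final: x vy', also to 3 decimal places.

1 2.003 6.882 29.851
2 1.730 3.667 55.632
3 1.263 1.954 74.451
final: 74.451 4.518

Arc 1: start y=3.600, vy=8.020 → t=2.003, apex=6.882, x_land=29.851, impact vy=-11.614
  bounce: vy ← 0.73·11.614 = 8.478
Arc 2: start y=0.000, vy=8.478 → t=1.730, apex=3.667, x_land=55.632, impact vy=-8.478
  bounce: vy ← 0.73·8.478 = 6.189
Arc 3: start y=0.000, vy=6.189 → t=1.263, apex=1.954, x_land=74.451, impact vy=-6.189
  bounce: vy ← 0.73·6.189 = 4.518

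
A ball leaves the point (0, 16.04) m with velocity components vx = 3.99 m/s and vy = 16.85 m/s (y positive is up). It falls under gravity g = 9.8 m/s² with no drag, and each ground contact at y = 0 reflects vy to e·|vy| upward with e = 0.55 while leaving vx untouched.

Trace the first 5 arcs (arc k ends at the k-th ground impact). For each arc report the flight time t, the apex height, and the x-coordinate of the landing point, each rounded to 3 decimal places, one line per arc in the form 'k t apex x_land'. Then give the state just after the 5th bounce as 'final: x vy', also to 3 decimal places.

Arc 1: start y=16.040, vy=16.850 → t=4.215, apex=30.526, x_land=16.819, impact vy=-24.460
  bounce: vy ← 0.55·24.460 = 13.453
Arc 2: start y=0.000, vy=13.453 → t=2.746, apex=9.234, x_land=27.774, impact vy=-13.453
  bounce: vy ← 0.55·13.453 = 7.399
Arc 3: start y=0.000, vy=7.399 → t=1.510, apex=2.793, x_land=33.799, impact vy=-7.399
  bounce: vy ← 0.55·7.399 = 4.070
Arc 4: start y=0.000, vy=4.070 → t=0.831, apex=0.845, x_land=37.113, impact vy=-4.070
  bounce: vy ← 0.55·4.070 = 2.238
Arc 5: start y=0.000, vy=2.238 → t=0.457, apex=0.256, x_land=38.935, impact vy=-2.238
  bounce: vy ← 0.55·2.238 = 1.231

1 4.215 30.526 16.819
2 2.746 9.234 27.774
3 1.510 2.793 33.799
4 0.831 0.845 37.113
5 0.457 0.256 38.935
final: 38.935 1.231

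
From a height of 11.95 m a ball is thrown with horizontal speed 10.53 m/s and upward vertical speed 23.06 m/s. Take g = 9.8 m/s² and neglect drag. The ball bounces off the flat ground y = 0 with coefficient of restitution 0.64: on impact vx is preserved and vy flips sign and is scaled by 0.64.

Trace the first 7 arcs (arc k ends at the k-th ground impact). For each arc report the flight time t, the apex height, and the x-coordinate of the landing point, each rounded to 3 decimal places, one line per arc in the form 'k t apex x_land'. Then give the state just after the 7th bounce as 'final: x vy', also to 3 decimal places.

1 5.177 39.081 54.516
2 3.615 16.007 92.580
3 2.314 6.557 116.942
4 1.481 2.686 132.533
5 0.948 1.100 142.512
6 0.606 0.451 148.898
7 0.388 0.185 152.985
final: 152.985 1.217

Arc 1: start y=11.950, vy=23.060 → t=5.177, apex=39.081, x_land=54.516, impact vy=-27.676
  bounce: vy ← 0.64·27.676 = 17.713
Arc 2: start y=0.000, vy=17.713 → t=3.615, apex=16.007, x_land=92.580, impact vy=-17.713
  bounce: vy ← 0.64·17.713 = 11.336
Arc 3: start y=0.000, vy=11.336 → t=2.314, apex=6.557, x_land=116.942, impact vy=-11.336
  bounce: vy ← 0.64·11.336 = 7.255
Arc 4: start y=0.000, vy=7.255 → t=1.481, apex=2.686, x_land=132.533, impact vy=-7.255
  bounce: vy ← 0.64·7.255 = 4.643
Arc 5: start y=0.000, vy=4.643 → t=0.948, apex=1.100, x_land=142.512, impact vy=-4.643
  bounce: vy ← 0.64·4.643 = 2.972
Arc 6: start y=0.000, vy=2.972 → t=0.606, apex=0.451, x_land=148.898, impact vy=-2.972
  bounce: vy ← 0.64·2.972 = 1.902
Arc 7: start y=0.000, vy=1.902 → t=0.388, apex=0.185, x_land=152.985, impact vy=-1.902
  bounce: vy ← 0.64·1.902 = 1.217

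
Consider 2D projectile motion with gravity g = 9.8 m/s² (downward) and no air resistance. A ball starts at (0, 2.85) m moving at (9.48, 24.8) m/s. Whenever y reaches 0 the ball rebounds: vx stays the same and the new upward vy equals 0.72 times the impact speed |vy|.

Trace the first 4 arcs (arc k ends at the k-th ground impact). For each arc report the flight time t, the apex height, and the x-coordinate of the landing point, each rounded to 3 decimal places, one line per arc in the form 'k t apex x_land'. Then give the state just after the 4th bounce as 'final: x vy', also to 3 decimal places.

Arc 1: start y=2.850, vy=24.800 → t=5.174, apex=34.230, x_land=49.046, impact vy=-25.902
  bounce: vy ← 0.72·25.902 = 18.649
Arc 2: start y=0.000, vy=18.649 → t=3.806, apex=17.745, x_land=85.127, impact vy=-18.649
  bounce: vy ← 0.72·18.649 = 13.427
Arc 3: start y=0.000, vy=13.427 → t=2.740, apex=9.199, x_land=111.105, impact vy=-13.427
  bounce: vy ← 0.72·13.427 = 9.668
Arc 4: start y=0.000, vy=9.668 → t=1.973, apex=4.769, x_land=129.809, impact vy=-9.668
  bounce: vy ← 0.72·9.668 = 6.961

1 5.174 34.230 49.046
2 3.806 17.745 85.127
3 2.740 9.199 111.105
4 1.973 4.769 129.809
final: 129.809 6.961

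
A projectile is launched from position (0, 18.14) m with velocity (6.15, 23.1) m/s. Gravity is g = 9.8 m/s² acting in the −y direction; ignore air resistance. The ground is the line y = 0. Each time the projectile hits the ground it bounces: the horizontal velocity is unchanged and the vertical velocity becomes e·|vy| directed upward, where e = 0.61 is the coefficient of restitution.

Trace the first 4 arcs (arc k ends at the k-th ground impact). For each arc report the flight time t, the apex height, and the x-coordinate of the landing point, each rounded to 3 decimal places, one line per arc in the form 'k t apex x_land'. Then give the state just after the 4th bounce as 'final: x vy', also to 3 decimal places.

1 5.400 45.365 33.209
2 3.712 16.880 56.039
3 2.264 6.281 69.965
4 1.381 2.337 78.460
final: 78.460 4.129

Arc 1: start y=18.140, vy=23.100 → t=5.400, apex=45.365, x_land=33.209, impact vy=-29.819
  bounce: vy ← 0.61·29.819 = 18.189
Arc 2: start y=0.000, vy=18.189 → t=3.712, apex=16.880, x_land=56.039, impact vy=-18.189
  bounce: vy ← 0.61·18.189 = 11.096
Arc 3: start y=0.000, vy=11.096 → t=2.264, apex=6.281, x_land=69.965, impact vy=-11.096
  bounce: vy ← 0.61·11.096 = 6.768
Arc 4: start y=0.000, vy=6.768 → t=1.381, apex=2.337, x_land=78.460, impact vy=-6.768
  bounce: vy ← 0.61·6.768 = 4.129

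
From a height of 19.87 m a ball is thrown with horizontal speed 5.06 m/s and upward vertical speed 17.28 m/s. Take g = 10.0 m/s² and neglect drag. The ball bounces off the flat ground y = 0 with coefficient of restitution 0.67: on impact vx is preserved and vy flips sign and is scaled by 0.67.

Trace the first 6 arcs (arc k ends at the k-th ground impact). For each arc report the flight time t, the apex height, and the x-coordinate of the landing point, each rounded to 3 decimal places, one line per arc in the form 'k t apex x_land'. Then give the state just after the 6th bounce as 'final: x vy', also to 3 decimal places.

Arc 1: start y=19.870, vy=17.280 → t=4.366, apex=34.800, x_land=22.093, impact vy=-26.382
  bounce: vy ← 0.67·26.382 = 17.676
Arc 2: start y=0.000, vy=17.676 → t=3.535, apex=15.622, x_land=39.981, impact vy=-17.676
  bounce: vy ← 0.67·17.676 = 11.843
Arc 3: start y=0.000, vy=11.843 → t=2.369, apex=7.013, x_land=51.966, impact vy=-11.843
  bounce: vy ← 0.67·11.843 = 7.935
Arc 4: start y=0.000, vy=7.935 → t=1.587, apex=3.148, x_land=59.996, impact vy=-7.935
  bounce: vy ← 0.67·7.935 = 5.316
Arc 5: start y=0.000, vy=5.316 → t=1.063, apex=1.413, x_land=65.376, impact vy=-5.316
  bounce: vy ← 0.67·5.316 = 3.562
Arc 6: start y=0.000, vy=3.562 → t=0.712, apex=0.634, x_land=68.980, impact vy=-3.562
  bounce: vy ← 0.67·3.562 = 2.386

1 4.366 34.800 22.093
2 3.535 15.622 39.981
3 2.369 7.013 51.966
4 1.587 3.148 59.996
5 1.063 1.413 65.376
6 0.712 0.634 68.980
final: 68.980 2.386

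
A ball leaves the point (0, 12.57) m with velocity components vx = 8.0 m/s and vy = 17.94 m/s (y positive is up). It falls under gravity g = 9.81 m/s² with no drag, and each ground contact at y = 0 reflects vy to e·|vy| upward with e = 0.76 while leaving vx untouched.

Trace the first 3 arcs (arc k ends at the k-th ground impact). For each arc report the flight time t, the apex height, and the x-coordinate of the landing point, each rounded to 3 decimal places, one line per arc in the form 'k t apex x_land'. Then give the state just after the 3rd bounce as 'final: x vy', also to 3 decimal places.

1 4.259 28.974 34.073
2 3.694 16.735 63.627
3 2.808 9.666 86.089
final: 86.089 10.466

Arc 1: start y=12.570, vy=17.940 → t=4.259, apex=28.974, x_land=34.073, impact vy=-23.843
  bounce: vy ← 0.76·23.843 = 18.120
Arc 2: start y=0.000, vy=18.120 → t=3.694, apex=16.735, x_land=63.627, impact vy=-18.120
  bounce: vy ← 0.76·18.120 = 13.771
Arc 3: start y=0.000, vy=13.771 → t=2.808, apex=9.666, x_land=86.089, impact vy=-13.771
  bounce: vy ← 0.76·13.771 = 10.466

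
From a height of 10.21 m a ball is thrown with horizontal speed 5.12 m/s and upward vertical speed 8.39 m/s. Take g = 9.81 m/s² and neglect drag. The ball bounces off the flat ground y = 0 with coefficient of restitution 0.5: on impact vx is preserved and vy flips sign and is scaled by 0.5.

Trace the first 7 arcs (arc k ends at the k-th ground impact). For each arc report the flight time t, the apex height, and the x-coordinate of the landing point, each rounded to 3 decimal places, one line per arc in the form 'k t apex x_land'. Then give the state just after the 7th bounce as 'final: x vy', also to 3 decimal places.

1 2.532 13.798 12.966
2 1.677 3.449 21.553
3 0.839 0.862 25.847
4 0.419 0.216 27.994
5 0.210 0.054 29.067
6 0.105 0.013 29.604
7 0.052 0.003 29.872
final: 29.872 0.129

Arc 1: start y=10.210, vy=8.390 → t=2.532, apex=13.798, x_land=12.966, impact vy=-16.453
  bounce: vy ← 0.5·16.453 = 8.227
Arc 2: start y=0.000, vy=8.227 → t=1.677, apex=3.449, x_land=21.553, impact vy=-8.227
  bounce: vy ← 0.5·8.227 = 4.113
Arc 3: start y=0.000, vy=4.113 → t=0.839, apex=0.862, x_land=25.847, impact vy=-4.113
  bounce: vy ← 0.5·4.113 = 2.057
Arc 4: start y=0.000, vy=2.057 → t=0.419, apex=0.216, x_land=27.994, impact vy=-2.057
  bounce: vy ← 0.5·2.057 = 1.028
Arc 5: start y=0.000, vy=1.028 → t=0.210, apex=0.054, x_land=29.067, impact vy=-1.028
  bounce: vy ← 0.5·1.028 = 0.514
Arc 6: start y=0.000, vy=0.514 → t=0.105, apex=0.013, x_land=29.604, impact vy=-0.514
  bounce: vy ← 0.5·0.514 = 0.257
Arc 7: start y=0.000, vy=0.257 → t=0.052, apex=0.003, x_land=29.872, impact vy=-0.257
  bounce: vy ← 0.5·0.257 = 0.129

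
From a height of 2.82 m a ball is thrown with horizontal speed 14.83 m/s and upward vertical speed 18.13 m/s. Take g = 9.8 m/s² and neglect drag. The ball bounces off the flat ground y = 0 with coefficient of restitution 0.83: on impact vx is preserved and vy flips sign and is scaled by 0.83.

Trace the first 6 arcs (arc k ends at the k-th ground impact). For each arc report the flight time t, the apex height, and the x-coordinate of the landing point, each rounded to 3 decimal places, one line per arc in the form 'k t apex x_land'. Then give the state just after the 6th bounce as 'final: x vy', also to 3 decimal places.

1 3.850 19.590 57.088
2 3.319 13.496 106.311
3 2.755 9.297 147.167
4 2.287 6.405 181.077
5 1.898 4.412 209.222
6 1.575 3.040 232.583
final: 232.583 6.406

Arc 1: start y=2.820, vy=18.130 → t=3.850, apex=19.590, x_land=57.088, impact vy=-19.595
  bounce: vy ← 0.83·19.595 = 16.264
Arc 2: start y=0.000, vy=16.264 → t=3.319, apex=13.496, x_land=106.311, impact vy=-16.264
  bounce: vy ← 0.83·16.264 = 13.499
Arc 3: start y=0.000, vy=13.499 → t=2.755, apex=9.297, x_land=147.167, impact vy=-13.499
  bounce: vy ← 0.83·13.499 = 11.204
Arc 4: start y=0.000, vy=11.204 → t=2.287, apex=6.405, x_land=181.077, impact vy=-11.204
  bounce: vy ← 0.83·11.204 = 9.300
Arc 5: start y=0.000, vy=9.300 → t=1.898, apex=4.412, x_land=209.222, impact vy=-9.300
  bounce: vy ← 0.83·9.300 = 7.719
Arc 6: start y=0.000, vy=7.719 → t=1.575, apex=3.040, x_land=232.583, impact vy=-7.719
  bounce: vy ← 0.83·7.719 = 6.406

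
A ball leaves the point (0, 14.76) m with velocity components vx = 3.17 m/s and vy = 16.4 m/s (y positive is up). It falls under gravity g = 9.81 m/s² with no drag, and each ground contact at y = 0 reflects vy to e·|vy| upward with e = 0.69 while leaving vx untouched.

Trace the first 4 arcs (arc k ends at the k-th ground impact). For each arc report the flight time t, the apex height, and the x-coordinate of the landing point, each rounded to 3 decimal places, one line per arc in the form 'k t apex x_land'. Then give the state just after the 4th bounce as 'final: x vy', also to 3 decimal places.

Arc 1: start y=14.760, vy=16.400 → t=4.081, apex=28.468, x_land=12.936, impact vy=-23.634
  bounce: vy ← 0.69·23.634 = 16.307
Arc 2: start y=0.000, vy=16.307 → t=3.325, apex=13.554, x_land=23.476, impact vy=-16.307
  bounce: vy ← 0.69·16.307 = 11.252
Arc 3: start y=0.000, vy=11.252 → t=2.294, apex=6.453, x_land=30.747, impact vy=-11.252
  bounce: vy ← 0.69·11.252 = 7.764
Arc 4: start y=0.000, vy=7.764 → t=1.583, apex=3.072, x_land=35.765, impact vy=-7.764
  bounce: vy ← 0.69·7.764 = 5.357

1 4.081 28.468 12.936
2 3.325 13.554 23.476
3 2.294 6.453 30.747
4 1.583 3.072 35.765
final: 35.765 5.357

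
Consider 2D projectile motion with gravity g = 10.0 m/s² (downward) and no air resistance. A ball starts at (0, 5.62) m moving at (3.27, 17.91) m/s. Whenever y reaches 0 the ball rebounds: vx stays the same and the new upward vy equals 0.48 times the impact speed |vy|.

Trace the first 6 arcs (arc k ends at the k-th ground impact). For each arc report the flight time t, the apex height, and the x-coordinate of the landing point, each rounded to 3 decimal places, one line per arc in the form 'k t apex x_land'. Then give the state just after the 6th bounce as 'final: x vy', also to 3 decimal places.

1 3.872 21.658 12.662
2 1.998 4.990 19.196
3 0.959 1.150 22.332
4 0.460 0.265 23.837
5 0.221 0.061 24.560
6 0.106 0.014 24.907
final: 24.907 0.255

Arc 1: start y=5.620, vy=17.910 → t=3.872, apex=21.658, x_land=12.662, impact vy=-20.813
  bounce: vy ← 0.48·20.813 = 9.990
Arc 2: start y=0.000, vy=9.990 → t=1.998, apex=4.990, x_land=19.196, impact vy=-9.990
  bounce: vy ← 0.48·9.990 = 4.795
Arc 3: start y=0.000, vy=4.795 → t=0.959, apex=1.150, x_land=22.332, impact vy=-4.795
  bounce: vy ← 0.48·4.795 = 2.302
Arc 4: start y=0.000, vy=2.302 → t=0.460, apex=0.265, x_land=23.837, impact vy=-2.302
  bounce: vy ← 0.48·2.302 = 1.105
Arc 5: start y=0.000, vy=1.105 → t=0.221, apex=0.061, x_land=24.560, impact vy=-1.105
  bounce: vy ← 0.48·1.105 = 0.530
Arc 6: start y=0.000, vy=0.530 → t=0.106, apex=0.014, x_land=24.907, impact vy=-0.530
  bounce: vy ← 0.48·0.530 = 0.255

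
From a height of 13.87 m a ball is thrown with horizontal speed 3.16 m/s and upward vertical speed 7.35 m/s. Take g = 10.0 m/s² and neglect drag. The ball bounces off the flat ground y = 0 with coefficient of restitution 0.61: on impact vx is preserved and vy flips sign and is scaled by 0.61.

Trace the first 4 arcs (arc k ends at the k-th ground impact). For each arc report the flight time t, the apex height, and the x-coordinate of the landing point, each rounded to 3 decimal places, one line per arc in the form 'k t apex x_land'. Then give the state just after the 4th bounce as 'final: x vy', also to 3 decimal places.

1 2.556 16.571 8.075
2 2.221 6.166 15.094
3 1.355 2.294 19.375
4 0.826 0.854 21.987
final: 21.987 2.521

Arc 1: start y=13.870, vy=7.350 → t=2.556, apex=16.571, x_land=8.075, impact vy=-18.205
  bounce: vy ← 0.61·18.205 = 11.105
Arc 2: start y=0.000, vy=11.105 → t=2.221, apex=6.166, x_land=15.094, impact vy=-11.105
  bounce: vy ← 0.61·11.105 = 6.774
Arc 3: start y=0.000, vy=6.774 → t=1.355, apex=2.294, x_land=19.375, impact vy=-6.774
  bounce: vy ← 0.61·6.774 = 4.132
Arc 4: start y=0.000, vy=4.132 → t=0.826, apex=0.854, x_land=21.987, impact vy=-4.132
  bounce: vy ← 0.61·4.132 = 2.521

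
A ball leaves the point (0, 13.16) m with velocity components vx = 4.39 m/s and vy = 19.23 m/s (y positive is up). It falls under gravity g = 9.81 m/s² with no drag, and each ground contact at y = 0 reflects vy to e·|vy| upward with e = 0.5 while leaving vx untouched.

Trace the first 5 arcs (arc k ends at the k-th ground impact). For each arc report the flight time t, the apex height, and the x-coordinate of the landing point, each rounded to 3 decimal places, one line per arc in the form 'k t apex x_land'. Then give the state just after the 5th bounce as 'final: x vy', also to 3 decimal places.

1 4.515 32.008 19.820
2 2.555 8.002 31.034
3 1.277 2.000 36.641
4 0.639 0.500 39.445
5 0.319 0.125 40.847
final: 40.847 0.783

Arc 1: start y=13.160, vy=19.230 → t=4.515, apex=32.008, x_land=19.820, impact vy=-25.060
  bounce: vy ← 0.5·25.060 = 12.530
Arc 2: start y=0.000, vy=12.530 → t=2.555, apex=8.002, x_land=31.034, impact vy=-12.530
  bounce: vy ← 0.5·12.530 = 6.265
Arc 3: start y=0.000, vy=6.265 → t=1.277, apex=2.000, x_land=36.641, impact vy=-6.265
  bounce: vy ← 0.5·6.265 = 3.132
Arc 4: start y=0.000, vy=3.132 → t=0.639, apex=0.500, x_land=39.445, impact vy=-3.132
  bounce: vy ← 0.5·3.132 = 1.566
Arc 5: start y=0.000, vy=1.566 → t=0.319, apex=0.125, x_land=40.847, impact vy=-1.566
  bounce: vy ← 0.5·1.566 = 0.783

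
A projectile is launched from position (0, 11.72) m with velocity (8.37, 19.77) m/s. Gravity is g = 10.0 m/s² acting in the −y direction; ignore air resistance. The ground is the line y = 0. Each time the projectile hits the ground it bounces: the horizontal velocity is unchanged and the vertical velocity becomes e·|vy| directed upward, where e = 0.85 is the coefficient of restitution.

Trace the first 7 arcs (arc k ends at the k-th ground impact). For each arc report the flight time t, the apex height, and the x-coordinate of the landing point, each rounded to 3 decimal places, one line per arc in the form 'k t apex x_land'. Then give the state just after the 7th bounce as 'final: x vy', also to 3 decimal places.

Arc 1: start y=11.720, vy=19.770 → t=4.478, apex=31.263, x_land=37.477, impact vy=-25.005
  bounce: vy ← 0.85·25.005 = 21.254
Arc 2: start y=0.000, vy=21.254 → t=4.251, apex=22.587, x_land=73.056, impact vy=-21.254
  bounce: vy ← 0.85·21.254 = 18.066
Arc 3: start y=0.000, vy=18.066 → t=3.613, apex=16.319, x_land=103.299, impact vy=-18.066
  bounce: vy ← 0.85·18.066 = 15.356
Arc 4: start y=0.000, vy=15.356 → t=3.071, apex=11.791, x_land=129.005, impact vy=-15.356
  bounce: vy ← 0.85·15.356 = 13.053
Arc 5: start y=0.000, vy=13.053 → t=2.611, apex=8.519, x_land=150.856, impact vy=-13.053
  bounce: vy ← 0.85·13.053 = 11.095
Arc 6: start y=0.000, vy=11.095 → t=2.219, apex=6.155, x_land=169.429, impact vy=-11.095
  bounce: vy ← 0.85·11.095 = 9.431
Arc 7: start y=0.000, vy=9.431 → t=1.886, apex=4.447, x_land=185.216, impact vy=-9.431
  bounce: vy ← 0.85·9.431 = 8.016

1 4.478 31.263 37.477
2 4.251 22.587 73.056
3 3.613 16.319 103.299
4 3.071 11.791 129.005
5 2.611 8.519 150.856
6 2.219 6.155 169.429
7 1.886 4.447 185.216
final: 185.216 8.016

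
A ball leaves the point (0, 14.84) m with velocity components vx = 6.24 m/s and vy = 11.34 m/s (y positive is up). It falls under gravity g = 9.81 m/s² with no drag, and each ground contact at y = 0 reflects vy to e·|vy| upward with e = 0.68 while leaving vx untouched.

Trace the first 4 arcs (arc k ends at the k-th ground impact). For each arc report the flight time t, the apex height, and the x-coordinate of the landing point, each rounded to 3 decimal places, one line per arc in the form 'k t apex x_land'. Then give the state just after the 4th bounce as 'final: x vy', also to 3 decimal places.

1 3.244 21.394 20.245
2 2.840 9.893 37.969
3 1.931 4.574 50.021
4 1.313 2.115 58.216
final: 58.216 4.381

Arc 1: start y=14.840, vy=11.340 → t=3.244, apex=21.394, x_land=20.245, impact vy=-20.488
  bounce: vy ← 0.68·20.488 = 13.932
Arc 2: start y=0.000, vy=13.932 → t=2.840, apex=9.893, x_land=37.969, impact vy=-13.932
  bounce: vy ← 0.68·13.932 = 9.474
Arc 3: start y=0.000, vy=9.474 → t=1.931, apex=4.574, x_land=50.021, impact vy=-9.474
  bounce: vy ← 0.68·9.474 = 6.442
Arc 4: start y=0.000, vy=6.442 → t=1.313, apex=2.115, x_land=58.216, impact vy=-6.442
  bounce: vy ← 0.68·6.442 = 4.381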